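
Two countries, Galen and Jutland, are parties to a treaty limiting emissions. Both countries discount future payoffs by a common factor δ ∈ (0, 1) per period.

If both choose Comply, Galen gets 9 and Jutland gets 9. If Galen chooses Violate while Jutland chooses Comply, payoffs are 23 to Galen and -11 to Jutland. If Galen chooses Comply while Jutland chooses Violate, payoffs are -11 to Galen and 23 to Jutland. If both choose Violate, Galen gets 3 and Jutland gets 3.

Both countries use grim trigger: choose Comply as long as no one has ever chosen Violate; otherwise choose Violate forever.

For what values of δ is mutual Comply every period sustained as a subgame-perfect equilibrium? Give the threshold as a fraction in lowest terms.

Under grim trigger the critical discount factor is (T−C)/(T−P) with T = 23, C = 9, P = 3.
δ* = (23−9)/(23−3) = 14/20 = 7/10.

7/10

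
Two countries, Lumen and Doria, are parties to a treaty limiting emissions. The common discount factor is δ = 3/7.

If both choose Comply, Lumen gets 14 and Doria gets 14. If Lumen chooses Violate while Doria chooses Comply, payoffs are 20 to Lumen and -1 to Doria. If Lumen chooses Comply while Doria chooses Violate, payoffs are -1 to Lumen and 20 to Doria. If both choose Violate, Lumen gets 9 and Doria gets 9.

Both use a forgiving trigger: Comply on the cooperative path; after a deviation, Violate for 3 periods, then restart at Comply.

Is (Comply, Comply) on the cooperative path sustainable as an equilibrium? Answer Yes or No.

No

A one-shot deviation gives 20 now, then 9 for 3 periods, then back to 14.
Gain from deviating: (20−14) today; loss: (14−9) in each of the next 3 periods.
No-deviation condition: (14−9)(δ+…+δ^3) ≥ 20−14, i.e. δ+…+δ^3 ≥ 6/5.
At δ = 3/7: δ+…+δ^3 = 0.6910 < 1.2000.
So cooperation is not sustainable.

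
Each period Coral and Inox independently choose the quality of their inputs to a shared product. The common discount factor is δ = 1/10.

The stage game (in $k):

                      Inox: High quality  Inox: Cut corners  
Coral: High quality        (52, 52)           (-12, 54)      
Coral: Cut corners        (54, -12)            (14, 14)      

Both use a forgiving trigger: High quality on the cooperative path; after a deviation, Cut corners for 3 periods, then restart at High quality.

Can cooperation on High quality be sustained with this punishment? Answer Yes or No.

IC: δ+…+δ^3 ≥ (54−52)/(52−14) = 1/19.
At δ = 1/10: partial sum = 0.1110 ≥ 0.0526. Cooperation sustainable.

Yes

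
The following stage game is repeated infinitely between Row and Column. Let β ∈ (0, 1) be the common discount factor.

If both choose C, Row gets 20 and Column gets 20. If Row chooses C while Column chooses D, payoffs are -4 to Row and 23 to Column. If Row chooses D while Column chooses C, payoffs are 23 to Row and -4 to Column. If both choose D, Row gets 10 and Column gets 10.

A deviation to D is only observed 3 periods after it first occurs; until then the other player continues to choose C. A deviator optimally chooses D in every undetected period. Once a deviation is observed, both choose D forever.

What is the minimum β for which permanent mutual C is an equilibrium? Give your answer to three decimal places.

A deviator earns 23 for 3 periods, then 10 forever; cooperating earns 20 forever. Multiplying the IC by (1−β):
20 ≥ 23(1−β^3) + 10β^3, so 13·β^3 ≥ 3 and β^3 ≥ 3/13.
β ≥ (3/13)^(1/3) ≈ 0.613.

0.613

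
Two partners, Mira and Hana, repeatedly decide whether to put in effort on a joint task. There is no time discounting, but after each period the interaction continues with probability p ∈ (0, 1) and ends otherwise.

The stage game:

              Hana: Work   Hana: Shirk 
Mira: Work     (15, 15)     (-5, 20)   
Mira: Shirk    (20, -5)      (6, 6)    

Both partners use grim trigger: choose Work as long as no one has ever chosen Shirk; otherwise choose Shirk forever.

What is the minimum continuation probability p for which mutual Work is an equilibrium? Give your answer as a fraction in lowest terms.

5/14

Expected cooperation value is 15 + p·15 + p²·15 + … = 15/(1−p); deviation gives 20 + p·6/(1−p).
15 ≥ 20(1−p) + 6p ⇒ 14p ≥ 5 ⇒ p ≥ 5/14.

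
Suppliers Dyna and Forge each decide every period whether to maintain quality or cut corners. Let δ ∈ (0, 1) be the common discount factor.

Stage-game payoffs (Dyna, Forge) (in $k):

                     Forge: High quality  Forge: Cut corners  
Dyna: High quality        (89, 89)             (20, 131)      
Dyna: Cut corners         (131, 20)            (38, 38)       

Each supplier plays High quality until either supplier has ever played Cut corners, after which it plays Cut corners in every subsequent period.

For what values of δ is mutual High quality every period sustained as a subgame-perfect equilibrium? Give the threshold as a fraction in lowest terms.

89/(1−δ) ≥ 131 + 38δ/(1−δ)
89 ≥ 131 − 93δ
δ ≥ 42/93 = 14/31.

14/31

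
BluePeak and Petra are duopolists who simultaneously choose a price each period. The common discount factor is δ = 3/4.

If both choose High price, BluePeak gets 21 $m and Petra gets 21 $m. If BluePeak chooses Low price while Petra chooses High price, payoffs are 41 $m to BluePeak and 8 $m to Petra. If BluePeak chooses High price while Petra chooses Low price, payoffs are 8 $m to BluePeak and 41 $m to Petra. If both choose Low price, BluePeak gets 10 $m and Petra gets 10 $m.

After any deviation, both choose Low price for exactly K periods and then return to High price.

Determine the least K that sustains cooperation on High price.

Need Σ_{k=1}^{K} δ^k ≥ (41−21)/(21−10) = 1.8182 at δ = 3/4.
At K = 3 the sum is 1.7344 < 1.8182; at K = 4 it is 2.0508 ≥ 1.8182.
So the minimum punishment length is K = 4.

4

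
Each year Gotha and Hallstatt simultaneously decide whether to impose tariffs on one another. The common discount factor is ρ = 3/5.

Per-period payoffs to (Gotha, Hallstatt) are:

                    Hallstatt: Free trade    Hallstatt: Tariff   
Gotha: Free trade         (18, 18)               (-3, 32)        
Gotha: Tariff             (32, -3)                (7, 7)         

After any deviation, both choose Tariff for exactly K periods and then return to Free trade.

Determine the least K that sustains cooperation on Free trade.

Need Σ_{k=1}^{K} ρ^k ≥ (32−18)/(18−7) = 1.2727 at ρ = 3/5.
At K = 3 the sum is 1.1760 < 1.2727; at K = 4 it is 1.3056 ≥ 1.2727.
So the minimum punishment length is K = 4.

4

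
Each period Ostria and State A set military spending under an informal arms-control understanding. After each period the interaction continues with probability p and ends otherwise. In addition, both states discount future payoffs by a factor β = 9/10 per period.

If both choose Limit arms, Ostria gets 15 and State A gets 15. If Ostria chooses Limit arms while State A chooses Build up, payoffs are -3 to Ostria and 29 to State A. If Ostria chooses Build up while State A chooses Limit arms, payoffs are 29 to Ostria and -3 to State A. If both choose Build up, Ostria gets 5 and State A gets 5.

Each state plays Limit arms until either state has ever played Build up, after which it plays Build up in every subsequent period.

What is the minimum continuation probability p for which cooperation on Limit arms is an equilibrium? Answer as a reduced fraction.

35/54

Expected continuation weight on next period's payoff is β·p = 9/10·p, which plays the role of the discount factor.
Cooperation requires 9/10·p ≥ (29−15)/(29−5) = 7/12, hence p ≥ 35/54.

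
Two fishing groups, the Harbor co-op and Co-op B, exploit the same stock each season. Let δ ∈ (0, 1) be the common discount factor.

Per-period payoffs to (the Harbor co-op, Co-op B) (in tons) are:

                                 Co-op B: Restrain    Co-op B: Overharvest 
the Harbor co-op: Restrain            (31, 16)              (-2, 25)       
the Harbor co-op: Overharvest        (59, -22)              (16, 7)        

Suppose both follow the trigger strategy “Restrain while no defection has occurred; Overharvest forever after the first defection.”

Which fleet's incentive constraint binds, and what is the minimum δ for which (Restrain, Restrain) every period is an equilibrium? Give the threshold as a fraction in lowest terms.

the Harbor co-op; δ ≥ 28/43

the Harbor co-op: cooperation gives 31 each period; deviation gives 59 once then 16 forever.
  31/(1−δ) ≥ 59 + 16δ/(1−δ) ⇒ δ ≥ 28/43.
Co-op B: cooperation gives 16 each period; deviation gives 25 once then 7 forever.
  δ ≥ 9/18 = 1/2.
Both must hold, so the binding constraint is the Harbor co-op's: δ ≥ 28/43.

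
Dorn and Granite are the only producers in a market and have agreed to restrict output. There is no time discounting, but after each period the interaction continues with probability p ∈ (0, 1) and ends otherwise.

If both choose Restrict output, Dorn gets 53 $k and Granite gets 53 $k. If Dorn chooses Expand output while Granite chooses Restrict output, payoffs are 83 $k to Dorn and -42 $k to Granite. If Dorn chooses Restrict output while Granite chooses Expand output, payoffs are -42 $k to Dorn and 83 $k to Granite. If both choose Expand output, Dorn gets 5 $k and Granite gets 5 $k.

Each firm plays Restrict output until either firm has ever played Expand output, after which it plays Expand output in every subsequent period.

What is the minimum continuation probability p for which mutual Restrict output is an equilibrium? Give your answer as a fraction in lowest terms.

5/13

Expected cooperation value is 53 + p·53 + p²·53 + … = 53/(1−p); deviation gives 83 + p·5/(1−p).
53 ≥ 83(1−p) + 5p ⇒ 78p ≥ 30 ⇒ p ≥ 30/78 = 5/13.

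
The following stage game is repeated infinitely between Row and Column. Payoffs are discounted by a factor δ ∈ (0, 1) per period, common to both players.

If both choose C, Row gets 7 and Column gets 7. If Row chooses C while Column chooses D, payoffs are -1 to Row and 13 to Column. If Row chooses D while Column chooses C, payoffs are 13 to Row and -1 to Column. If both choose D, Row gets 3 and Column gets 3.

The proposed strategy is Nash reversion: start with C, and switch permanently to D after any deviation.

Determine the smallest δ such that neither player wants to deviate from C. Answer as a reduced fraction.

3/5

Under grim trigger the critical discount factor is (T−C)/(T−P) with T = 13, C = 7, P = 3.
δ* = (13−7)/(13−3) = 6/10 = 3/5.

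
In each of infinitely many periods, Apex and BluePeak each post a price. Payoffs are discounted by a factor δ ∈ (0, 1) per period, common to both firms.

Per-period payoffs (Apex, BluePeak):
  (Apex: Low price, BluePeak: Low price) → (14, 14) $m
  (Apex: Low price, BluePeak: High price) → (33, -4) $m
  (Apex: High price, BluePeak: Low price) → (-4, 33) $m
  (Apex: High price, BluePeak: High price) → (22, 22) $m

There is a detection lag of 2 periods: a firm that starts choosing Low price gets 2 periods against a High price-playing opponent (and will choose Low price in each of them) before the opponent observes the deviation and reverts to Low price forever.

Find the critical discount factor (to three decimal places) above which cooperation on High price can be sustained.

A deviator earns 33 for 2 periods, then 14 forever; cooperating earns 22 forever. Multiplying the IC by (1−δ):
22 ≥ 33(1−δ^2) + 14δ^2, so 19·δ^2 ≥ 11 and δ^2 ≥ 11/19.
δ ≥ (11/19)^(1/2) ≈ 0.761.

0.761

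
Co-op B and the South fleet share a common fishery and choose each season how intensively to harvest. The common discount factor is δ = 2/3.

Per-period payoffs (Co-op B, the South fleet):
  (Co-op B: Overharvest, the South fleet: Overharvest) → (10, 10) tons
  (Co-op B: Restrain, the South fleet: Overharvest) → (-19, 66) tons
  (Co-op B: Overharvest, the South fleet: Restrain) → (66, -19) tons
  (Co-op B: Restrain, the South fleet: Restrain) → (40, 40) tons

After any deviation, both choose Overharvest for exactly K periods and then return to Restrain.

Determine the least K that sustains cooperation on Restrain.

2

IC: δ(1−δ^K)/(1−δ) ≥ (66−40)/(40−10) = 13/15.
With δ = 2/3: need 1 − δ^K ≥ 13/15·(1−2/3)/(2/3), i.e. δ^K ≤ 0.5667.
Since (2/3)^1 = 0.6667 and (2/3)^2 = 0.4444, the smallest such K is 2.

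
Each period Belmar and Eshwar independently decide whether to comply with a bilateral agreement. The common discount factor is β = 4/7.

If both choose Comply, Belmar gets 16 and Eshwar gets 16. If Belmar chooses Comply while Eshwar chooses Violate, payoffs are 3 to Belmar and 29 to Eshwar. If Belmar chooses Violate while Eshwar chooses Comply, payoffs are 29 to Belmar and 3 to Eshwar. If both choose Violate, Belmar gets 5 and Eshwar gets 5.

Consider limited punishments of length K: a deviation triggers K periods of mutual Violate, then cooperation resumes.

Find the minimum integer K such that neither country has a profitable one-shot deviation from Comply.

IC: β(1−β^K)/(1−β) ≥ (29−16)/(16−5) = 13/11.
With β = 4/7: need 1 − β^K ≥ 13/11·(1−4/7)/(4/7), i.e. β^K ≤ 0.1136.
Since (4/7)^3 = 0.1866 and (4/7)^4 = 0.1066, the smallest such K is 4.

4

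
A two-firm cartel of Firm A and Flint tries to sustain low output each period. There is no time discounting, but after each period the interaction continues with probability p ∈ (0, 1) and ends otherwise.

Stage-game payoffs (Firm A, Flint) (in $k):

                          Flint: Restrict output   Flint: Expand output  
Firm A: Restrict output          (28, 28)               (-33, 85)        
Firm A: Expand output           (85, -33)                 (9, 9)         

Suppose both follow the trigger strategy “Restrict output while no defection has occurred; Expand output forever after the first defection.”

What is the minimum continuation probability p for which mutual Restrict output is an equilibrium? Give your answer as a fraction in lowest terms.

3/4

With no time discounting, the continuation probability p plays the role of the discount factor.
Grim-trigger IC: 28/(1−p) ≥ 85 + 9p/(1−p) ⇒ p ≥ (85−28)/(85−9) = 3/4.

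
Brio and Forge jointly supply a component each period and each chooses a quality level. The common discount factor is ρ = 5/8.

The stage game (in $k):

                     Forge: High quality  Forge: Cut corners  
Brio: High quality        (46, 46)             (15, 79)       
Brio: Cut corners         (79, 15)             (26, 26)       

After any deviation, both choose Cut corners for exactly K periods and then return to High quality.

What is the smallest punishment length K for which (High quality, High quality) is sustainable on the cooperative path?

10

IC: ρ(1−ρ^K)/(1−ρ) ≥ (79−46)/(46−26) = 33/20.
With ρ = 5/8: need 1 − ρ^K ≥ 33/20·(1−5/8)/(5/8), i.e. ρ^K ≤ 0.0100.
Since (5/8)^9 = 0.0146 and (5/8)^10 = 0.0091, the smallest such K is 10.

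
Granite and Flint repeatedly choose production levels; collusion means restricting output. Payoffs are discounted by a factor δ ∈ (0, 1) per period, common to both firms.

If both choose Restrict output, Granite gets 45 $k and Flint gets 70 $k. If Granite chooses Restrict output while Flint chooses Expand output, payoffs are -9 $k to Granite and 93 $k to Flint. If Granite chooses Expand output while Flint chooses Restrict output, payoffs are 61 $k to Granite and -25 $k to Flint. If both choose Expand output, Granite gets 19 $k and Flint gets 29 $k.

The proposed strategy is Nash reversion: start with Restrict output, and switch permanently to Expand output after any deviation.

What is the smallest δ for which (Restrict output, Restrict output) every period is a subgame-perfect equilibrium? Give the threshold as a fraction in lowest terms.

8/21

For Granite: deviation gain 61−45 = 16, per-period punishment loss 45−19 = 26. IC gives δ ≥ 16/42 = 8/21.
For Flint: gain 23, loss 41 per period, so δ ≥ 23/64.
The tighter constraint is Granite's, so cooperation needs δ ≥ 8/21.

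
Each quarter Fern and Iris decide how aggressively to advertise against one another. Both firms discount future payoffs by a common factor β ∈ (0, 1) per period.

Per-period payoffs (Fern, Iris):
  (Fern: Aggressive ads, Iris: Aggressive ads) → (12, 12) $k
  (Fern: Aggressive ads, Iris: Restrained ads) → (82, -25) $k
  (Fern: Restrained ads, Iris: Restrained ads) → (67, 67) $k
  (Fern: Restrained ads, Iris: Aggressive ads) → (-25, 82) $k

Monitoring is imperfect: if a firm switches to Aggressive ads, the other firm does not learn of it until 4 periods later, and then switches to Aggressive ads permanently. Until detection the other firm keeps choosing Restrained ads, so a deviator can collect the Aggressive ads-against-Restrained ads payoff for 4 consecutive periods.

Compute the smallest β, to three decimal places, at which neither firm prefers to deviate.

A deviator earns 82 for 4 periods, then 12 forever; cooperating earns 67 forever. Multiplying the IC by (1−β):
67 ≥ 82(1−β^4) + 12β^4, so 70·β^4 ≥ 15 and β^4 ≥ 3/14.
β ≥ (3/14)^(1/4) ≈ 0.680.

0.680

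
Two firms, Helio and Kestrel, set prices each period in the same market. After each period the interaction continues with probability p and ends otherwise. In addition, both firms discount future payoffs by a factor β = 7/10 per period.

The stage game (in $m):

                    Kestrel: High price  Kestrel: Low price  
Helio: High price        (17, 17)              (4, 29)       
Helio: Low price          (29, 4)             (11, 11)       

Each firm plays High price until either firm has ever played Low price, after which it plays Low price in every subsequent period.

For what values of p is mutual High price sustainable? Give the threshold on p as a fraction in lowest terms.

20/21

Expected continuation weight on next period's payoff is β·p = 7/10·p, which plays the role of the discount factor.
Cooperation requires 7/10·p ≥ (29−17)/(29−11) = 2/3, hence p ≥ 20/21.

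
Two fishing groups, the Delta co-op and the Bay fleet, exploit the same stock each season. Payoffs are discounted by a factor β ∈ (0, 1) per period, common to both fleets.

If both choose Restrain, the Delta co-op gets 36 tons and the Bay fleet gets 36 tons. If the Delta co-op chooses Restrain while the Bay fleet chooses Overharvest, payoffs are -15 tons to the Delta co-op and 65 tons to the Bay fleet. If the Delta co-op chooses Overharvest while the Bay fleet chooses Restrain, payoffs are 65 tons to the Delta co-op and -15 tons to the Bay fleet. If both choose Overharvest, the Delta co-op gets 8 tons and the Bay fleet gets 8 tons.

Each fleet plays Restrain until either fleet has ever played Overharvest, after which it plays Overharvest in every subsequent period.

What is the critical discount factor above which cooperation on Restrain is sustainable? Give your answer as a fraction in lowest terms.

29/57

36/(1−β) ≥ 65 + 8β/(1−β)
36 ≥ 65 − 57β
β ≥ 29/57.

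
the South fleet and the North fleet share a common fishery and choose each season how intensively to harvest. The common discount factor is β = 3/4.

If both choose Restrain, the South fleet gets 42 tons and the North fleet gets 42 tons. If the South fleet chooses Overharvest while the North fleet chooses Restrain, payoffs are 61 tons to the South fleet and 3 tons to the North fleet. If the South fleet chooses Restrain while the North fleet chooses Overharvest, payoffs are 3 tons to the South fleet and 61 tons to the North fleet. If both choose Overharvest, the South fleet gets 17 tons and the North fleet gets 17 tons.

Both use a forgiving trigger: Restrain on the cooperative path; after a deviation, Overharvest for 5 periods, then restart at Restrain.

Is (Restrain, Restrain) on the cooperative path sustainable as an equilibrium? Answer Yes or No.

A one-shot deviation gives 61 now, then 17 for 5 periods, then back to 42.
Gain from deviating: (61−42) today; loss: (42−17) in each of the next 5 periods.
No-deviation condition: (42−17)(β+…+β^5) ≥ 61−42, i.e. β+…+β^5 ≥ 19/25.
At β = 3/4: β+…+β^5 = 2.2881 ≥ 0.7600.
So cooperation is sustainable.

Yes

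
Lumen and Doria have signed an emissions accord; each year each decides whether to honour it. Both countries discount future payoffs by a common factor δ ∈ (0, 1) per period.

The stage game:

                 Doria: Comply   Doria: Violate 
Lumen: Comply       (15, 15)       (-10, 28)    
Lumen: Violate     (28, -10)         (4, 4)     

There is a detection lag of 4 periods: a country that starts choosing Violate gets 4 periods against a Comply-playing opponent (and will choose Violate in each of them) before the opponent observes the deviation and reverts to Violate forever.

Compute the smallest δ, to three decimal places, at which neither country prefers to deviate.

A deviator earns 28 for 4 periods, then 4 forever; cooperating earns 15 forever. Multiplying the IC by (1−δ):
15 ≥ 28(1−δ^4) + 4δ^4, so 24·δ^4 ≥ 13 and δ^4 ≥ 13/24.
δ ≥ (13/24)^(1/4) ≈ 0.858.

0.858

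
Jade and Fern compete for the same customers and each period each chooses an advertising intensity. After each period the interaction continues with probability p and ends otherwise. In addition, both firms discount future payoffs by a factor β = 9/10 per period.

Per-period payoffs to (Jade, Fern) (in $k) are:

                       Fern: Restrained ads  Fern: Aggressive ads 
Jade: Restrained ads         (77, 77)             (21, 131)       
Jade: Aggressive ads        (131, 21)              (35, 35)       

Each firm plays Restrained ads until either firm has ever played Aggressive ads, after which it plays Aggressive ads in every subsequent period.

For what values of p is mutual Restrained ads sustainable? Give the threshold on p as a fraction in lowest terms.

With continuation probability p and discount β, the effective per-period discount factor is βp.
Grim-trigger IC: βp ≥ (131−77)/(131−35) = 9/16.
So p ≥ (9/16)/(9/10) = 5/8.

5/8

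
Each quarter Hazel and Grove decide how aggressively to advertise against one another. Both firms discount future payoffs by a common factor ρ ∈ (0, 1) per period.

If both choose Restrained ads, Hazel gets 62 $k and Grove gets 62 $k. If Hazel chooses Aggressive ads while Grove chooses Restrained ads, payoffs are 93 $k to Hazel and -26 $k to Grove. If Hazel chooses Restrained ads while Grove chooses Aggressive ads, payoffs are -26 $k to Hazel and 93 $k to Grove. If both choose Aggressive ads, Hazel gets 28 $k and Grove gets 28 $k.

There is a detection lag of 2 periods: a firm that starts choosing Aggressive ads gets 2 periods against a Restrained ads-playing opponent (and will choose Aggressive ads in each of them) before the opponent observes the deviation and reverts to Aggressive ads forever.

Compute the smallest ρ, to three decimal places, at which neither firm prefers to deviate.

A deviator earns 93 for 2 periods, then 28 forever; cooperating earns 62 forever. Multiplying the IC by (1−ρ):
62 ≥ 93(1−ρ^2) + 28ρ^2, so 65·ρ^2 ≥ 31 and ρ^2 ≥ 31/65.
ρ ≥ (31/65)^(1/2) ≈ 0.691.

0.691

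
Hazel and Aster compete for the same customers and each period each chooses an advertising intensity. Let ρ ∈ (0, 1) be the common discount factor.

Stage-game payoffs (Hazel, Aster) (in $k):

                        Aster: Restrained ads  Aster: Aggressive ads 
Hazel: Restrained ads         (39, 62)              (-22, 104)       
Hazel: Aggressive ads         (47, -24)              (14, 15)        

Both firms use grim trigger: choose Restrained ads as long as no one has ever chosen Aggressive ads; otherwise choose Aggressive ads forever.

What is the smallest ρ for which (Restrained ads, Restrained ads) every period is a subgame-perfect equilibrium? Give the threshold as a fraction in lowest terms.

42/89

Hazel's threshold: (47−39)/(47−14) = 8/33.
Aster's threshold: (104−62)/(104−15) = 42/89.
8/33 < 42/89, so Aster binds and ρ* = 42/89.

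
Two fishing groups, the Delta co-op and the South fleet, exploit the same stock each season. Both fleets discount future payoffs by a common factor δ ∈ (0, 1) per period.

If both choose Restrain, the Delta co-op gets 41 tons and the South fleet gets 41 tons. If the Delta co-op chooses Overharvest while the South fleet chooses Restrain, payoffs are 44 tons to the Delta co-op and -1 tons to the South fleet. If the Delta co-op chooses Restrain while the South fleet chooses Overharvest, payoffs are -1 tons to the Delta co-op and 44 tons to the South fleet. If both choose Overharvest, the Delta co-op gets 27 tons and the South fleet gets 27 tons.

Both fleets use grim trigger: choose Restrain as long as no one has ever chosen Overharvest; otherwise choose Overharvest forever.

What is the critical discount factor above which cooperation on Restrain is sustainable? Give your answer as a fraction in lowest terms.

3/17

41/(1−δ) ≥ 44 + 27δ/(1−δ)
41 ≥ 44 − 17δ
δ ≥ 3/17.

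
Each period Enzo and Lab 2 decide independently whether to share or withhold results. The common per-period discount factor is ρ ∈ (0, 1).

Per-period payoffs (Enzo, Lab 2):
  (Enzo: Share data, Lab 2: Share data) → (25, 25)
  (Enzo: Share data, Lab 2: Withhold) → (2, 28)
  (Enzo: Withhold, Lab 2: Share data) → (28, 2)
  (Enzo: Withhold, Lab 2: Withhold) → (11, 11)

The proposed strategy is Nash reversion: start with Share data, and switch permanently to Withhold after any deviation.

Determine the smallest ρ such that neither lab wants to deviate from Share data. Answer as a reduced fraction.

3/17

25/(1−ρ) ≥ 28 + 11ρ/(1−ρ)
25 ≥ 28 − 17ρ
ρ ≥ 3/17.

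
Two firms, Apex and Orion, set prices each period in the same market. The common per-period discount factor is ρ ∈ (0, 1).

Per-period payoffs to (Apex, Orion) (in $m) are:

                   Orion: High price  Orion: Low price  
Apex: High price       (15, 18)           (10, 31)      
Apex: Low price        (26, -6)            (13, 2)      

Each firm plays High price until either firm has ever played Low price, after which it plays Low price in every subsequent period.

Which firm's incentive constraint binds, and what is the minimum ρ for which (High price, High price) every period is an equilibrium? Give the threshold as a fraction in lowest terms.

Apex; ρ ≥ 11/13

For Apex: deviation gain 26−15 = 11, per-period punishment loss 15−13 = 2. IC gives ρ ≥ 11/13.
For Orion: gain 13, loss 16 per period, so ρ ≥ 13/29.
The tighter constraint is Apex's, so cooperation needs ρ ≥ 11/13.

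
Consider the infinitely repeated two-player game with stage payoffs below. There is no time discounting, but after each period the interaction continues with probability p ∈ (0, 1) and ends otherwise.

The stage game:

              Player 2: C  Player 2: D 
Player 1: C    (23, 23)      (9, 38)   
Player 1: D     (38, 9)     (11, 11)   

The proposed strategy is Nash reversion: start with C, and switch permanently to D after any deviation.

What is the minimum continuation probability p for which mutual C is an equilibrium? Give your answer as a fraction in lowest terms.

Expected cooperation value is 23 + p·23 + p²·23 + … = 23/(1−p); deviation gives 38 + p·11/(1−p).
23 ≥ 38(1−p) + 11p ⇒ 27p ≥ 15 ⇒ p ≥ 15/27 = 5/9.

5/9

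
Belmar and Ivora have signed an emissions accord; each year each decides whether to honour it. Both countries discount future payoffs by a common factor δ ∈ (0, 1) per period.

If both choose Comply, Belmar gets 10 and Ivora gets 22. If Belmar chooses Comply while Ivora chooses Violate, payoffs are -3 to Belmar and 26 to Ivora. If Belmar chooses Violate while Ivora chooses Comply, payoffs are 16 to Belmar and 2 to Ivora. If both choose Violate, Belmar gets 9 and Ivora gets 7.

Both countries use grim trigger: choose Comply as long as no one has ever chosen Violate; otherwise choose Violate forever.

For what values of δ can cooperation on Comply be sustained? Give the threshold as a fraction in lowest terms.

For Belmar: deviation gain 16−10 = 6, per-period punishment loss 10−9 = 1. IC gives δ ≥ 6/7.
For Ivora: gain 4, loss 15 per period, so δ ≥ 4/19.
The tighter constraint is Belmar's, so cooperation needs δ ≥ 6/7.

6/7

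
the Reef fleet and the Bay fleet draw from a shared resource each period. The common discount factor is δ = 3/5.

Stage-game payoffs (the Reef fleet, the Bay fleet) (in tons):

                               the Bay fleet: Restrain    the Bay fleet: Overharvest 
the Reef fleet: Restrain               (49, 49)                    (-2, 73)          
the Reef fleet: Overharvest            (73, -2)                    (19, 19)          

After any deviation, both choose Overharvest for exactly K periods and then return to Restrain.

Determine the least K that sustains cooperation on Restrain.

No profitable deviation requires (49−19)(δ+…+δ^K) ≥ 73−49, i.e. δ+…+δ^K ≥ 4/5 ≈ 0.8000.
With δ = 3/5, the partial sums are K=1: 0.6000, K=2: 0.9600.
K = 2 is the first length at which the sum reaches 0.8000.

2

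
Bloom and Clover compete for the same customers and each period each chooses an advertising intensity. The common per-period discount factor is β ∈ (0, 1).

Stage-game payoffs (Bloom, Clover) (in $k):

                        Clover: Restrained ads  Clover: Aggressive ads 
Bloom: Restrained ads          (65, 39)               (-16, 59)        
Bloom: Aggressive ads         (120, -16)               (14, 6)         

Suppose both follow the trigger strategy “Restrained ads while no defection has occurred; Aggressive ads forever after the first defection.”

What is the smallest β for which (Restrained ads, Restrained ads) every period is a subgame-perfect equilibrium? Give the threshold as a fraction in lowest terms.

For Bloom: deviation gain 120−65 = 55, per-period punishment loss 65−14 = 51. IC gives β ≥ 55/106.
For Clover: gain 20, loss 33 per period, so β ≥ 20/53.
The tighter constraint is Bloom's, so cooperation needs β ≥ 55/106.

55/106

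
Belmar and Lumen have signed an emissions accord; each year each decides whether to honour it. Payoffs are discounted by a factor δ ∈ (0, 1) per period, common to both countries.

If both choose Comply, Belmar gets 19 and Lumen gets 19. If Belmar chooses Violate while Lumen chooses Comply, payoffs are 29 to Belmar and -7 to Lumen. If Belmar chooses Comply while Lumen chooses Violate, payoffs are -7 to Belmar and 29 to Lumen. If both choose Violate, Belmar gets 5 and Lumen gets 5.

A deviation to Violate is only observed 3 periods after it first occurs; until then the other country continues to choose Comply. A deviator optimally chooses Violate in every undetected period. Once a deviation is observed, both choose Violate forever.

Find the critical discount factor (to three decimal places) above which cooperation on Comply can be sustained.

0.747

Deviating for the 3 undetected periods gains 29−19 = 10 per period over cooperation, then loses 19−5 = 14 per period forever once punishment starts.
Gain: 10(1 + δ + … + δ^2); loss: 14·δ^3/(1−δ).
No profitable deviation ⇔ 10(1−δ^3) ≤ 14·δ^3, i.e. δ^3 ≥ 10/(10+14) = 5/12.
Hence δ ≥ (5/12)^(1/3) ≈ 0.747.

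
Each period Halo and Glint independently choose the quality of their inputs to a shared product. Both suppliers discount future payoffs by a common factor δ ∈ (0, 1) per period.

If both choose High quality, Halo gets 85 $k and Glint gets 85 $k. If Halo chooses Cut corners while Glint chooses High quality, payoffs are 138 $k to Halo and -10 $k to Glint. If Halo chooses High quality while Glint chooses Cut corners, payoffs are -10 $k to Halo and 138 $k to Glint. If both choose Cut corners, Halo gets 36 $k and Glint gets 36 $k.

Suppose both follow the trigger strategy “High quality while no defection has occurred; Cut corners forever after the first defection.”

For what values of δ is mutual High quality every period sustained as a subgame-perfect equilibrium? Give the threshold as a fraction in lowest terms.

53/102

Under grim trigger the critical discount factor is (T−C)/(T−P) with T = 138, C = 85, P = 36.
δ* = (138−85)/(138−36) = 53/102.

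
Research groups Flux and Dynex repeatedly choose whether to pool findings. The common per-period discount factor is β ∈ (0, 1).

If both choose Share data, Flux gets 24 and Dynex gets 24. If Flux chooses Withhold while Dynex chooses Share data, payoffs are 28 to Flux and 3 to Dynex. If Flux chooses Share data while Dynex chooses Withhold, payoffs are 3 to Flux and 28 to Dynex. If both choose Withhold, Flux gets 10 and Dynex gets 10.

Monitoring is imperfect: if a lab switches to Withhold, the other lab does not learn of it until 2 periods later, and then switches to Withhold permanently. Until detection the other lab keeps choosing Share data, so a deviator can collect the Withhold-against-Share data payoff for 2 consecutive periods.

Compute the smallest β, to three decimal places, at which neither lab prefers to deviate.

A deviator earns 28 for 2 periods, then 10 forever; cooperating earns 24 forever. Multiplying the IC by (1−β):
24 ≥ 28(1−β^2) + 10β^2, so 18·β^2 ≥ 4 and β^2 ≥ 2/9.
β ≥ (2/9)^(1/2) ≈ 0.471.

0.471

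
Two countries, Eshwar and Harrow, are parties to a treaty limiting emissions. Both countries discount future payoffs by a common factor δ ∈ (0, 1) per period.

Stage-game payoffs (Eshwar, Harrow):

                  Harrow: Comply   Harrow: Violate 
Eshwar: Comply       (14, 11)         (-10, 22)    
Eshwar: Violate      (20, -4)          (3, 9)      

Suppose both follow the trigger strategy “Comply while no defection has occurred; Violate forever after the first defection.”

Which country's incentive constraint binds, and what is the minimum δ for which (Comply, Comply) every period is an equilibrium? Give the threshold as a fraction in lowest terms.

Eshwar's threshold: (20−14)/(20−3) = 6/17.
Harrow's threshold: (22−11)/(22−9) = 11/13.
6/17 < 11/13, so Harrow binds and δ* = 11/13.

Harrow; δ ≥ 11/13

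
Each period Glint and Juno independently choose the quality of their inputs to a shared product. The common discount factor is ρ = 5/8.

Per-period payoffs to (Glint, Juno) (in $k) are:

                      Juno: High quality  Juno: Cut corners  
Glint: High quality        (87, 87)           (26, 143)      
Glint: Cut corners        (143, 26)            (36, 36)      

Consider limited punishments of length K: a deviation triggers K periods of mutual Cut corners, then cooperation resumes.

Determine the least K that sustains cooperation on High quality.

3

No profitable deviation requires (87−36)(ρ+…+ρ^K) ≥ 143−87, i.e. ρ+…+ρ^K ≥ 56/51 ≈ 1.0980.
With ρ = 5/8, the partial sums are K=1: 0.6250, K=2: 1.0156, K=3: 1.2598.
K = 3 is the first length at which the sum reaches 1.0980.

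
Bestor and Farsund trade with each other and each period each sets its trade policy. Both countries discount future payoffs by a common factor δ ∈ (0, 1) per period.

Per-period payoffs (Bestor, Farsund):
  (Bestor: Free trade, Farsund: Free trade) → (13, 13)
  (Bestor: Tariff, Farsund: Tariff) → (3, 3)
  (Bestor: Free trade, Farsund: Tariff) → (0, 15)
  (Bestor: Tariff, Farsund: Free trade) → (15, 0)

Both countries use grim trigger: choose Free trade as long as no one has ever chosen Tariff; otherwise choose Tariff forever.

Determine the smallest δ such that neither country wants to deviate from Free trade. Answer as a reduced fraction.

One-period gain from deviating is 15 − 13 = 2. The loss is 13 − 3 = 10 in every subsequent period, with present value 10·δ/(1−δ).
Deviation is unprofitable when 10·δ/(1−δ) ≥ 2, i.e. δ/(1−δ) ≥ 1/5.
Equivalently δ ≥ 2/(2+10) = 1/6.

1/6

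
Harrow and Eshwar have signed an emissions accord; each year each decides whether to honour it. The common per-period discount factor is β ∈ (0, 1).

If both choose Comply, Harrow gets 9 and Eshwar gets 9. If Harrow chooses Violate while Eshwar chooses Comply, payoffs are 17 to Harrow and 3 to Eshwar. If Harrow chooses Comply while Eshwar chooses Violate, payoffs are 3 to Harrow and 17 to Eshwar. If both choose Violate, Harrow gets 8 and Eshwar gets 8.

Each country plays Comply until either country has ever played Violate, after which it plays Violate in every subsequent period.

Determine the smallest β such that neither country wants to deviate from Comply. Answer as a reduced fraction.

Under grim trigger the critical discount factor is (T−C)/(T−P) with T = 17, C = 9, P = 8.
β* = (17−9)/(17−8) = 8/9.

8/9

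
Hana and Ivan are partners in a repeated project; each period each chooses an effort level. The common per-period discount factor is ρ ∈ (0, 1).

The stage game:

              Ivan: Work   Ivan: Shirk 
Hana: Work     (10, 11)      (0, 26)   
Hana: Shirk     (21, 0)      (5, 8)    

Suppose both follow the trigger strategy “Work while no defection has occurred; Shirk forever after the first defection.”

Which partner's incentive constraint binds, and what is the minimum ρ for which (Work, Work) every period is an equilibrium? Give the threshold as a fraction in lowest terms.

Ivan; ρ ≥ 5/6

Hana: cooperation gives 10 each period; deviation gives 21 once then 5 forever.
  10/(1−ρ) ≥ 21 + 5ρ/(1−ρ) ⇒ ρ ≥ 11/16.
Ivan: cooperation gives 11 each period; deviation gives 26 once then 8 forever.
  ρ ≥ 15/18 = 5/6.
Both must hold, so the binding constraint is Ivan's: ρ ≥ 5/6.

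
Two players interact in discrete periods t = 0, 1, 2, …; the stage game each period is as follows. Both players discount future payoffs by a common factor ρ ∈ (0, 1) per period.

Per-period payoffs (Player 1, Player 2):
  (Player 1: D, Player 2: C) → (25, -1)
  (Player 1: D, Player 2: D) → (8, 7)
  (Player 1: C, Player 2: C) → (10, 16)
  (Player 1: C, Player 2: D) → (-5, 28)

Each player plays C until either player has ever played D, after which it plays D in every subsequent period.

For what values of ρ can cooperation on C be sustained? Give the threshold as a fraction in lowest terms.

15/17

For Player 1: deviation gain 25−10 = 15, per-period punishment loss 10−8 = 2. IC gives ρ ≥ 15/17.
For Player 2: gain 12, loss 9 per period, so ρ ≥ 12/21 = 4/7.
The tighter constraint is Player 1's, so cooperation needs ρ ≥ 15/17.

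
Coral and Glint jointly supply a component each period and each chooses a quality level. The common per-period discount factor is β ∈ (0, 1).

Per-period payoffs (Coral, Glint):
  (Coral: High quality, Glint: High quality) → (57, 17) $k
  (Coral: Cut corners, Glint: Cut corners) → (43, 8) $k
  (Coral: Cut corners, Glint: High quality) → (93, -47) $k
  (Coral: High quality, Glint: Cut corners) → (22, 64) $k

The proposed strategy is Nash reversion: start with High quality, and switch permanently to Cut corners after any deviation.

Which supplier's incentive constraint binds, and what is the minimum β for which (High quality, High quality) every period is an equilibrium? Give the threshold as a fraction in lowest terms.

Glint; β ≥ 47/56

Coral: cooperation gives 57 each period; deviation gives 93 once then 43 forever.
  57/(1−β) ≥ 93 + 43β/(1−β) ⇒ β ≥ 36/50 = 18/25.
Glint: cooperation gives 17 each period; deviation gives 64 once then 8 forever.
  β ≥ 47/56.
Both must hold, so the binding constraint is Glint's: β ≥ 47/56.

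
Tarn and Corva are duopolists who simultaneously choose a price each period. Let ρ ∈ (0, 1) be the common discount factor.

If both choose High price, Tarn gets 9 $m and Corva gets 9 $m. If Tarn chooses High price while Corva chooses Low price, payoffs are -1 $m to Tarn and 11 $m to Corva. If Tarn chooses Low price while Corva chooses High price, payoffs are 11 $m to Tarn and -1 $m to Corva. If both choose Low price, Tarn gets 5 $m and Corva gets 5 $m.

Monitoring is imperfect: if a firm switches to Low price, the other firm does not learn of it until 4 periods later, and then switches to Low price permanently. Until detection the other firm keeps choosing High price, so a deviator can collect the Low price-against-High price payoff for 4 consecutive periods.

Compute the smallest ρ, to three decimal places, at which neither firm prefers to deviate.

The best deviation is to choose Low price for all 4 undetected periods, earning 11 each, then 5 forever once detected.
Deviation value: 11(1−ρ^4)/(1−ρ) + 5ρ^4/(1−ρ); cooperation value: 9/(1−ρ).
IC: 9 ≥ 11(1−ρ^4) + 5ρ^4 = 11 − 6ρ^4.
So ρ^4 ≥ 2/6 = 1/3, giving ρ ≥ (1/3)^(1/4) ≈ 0.760.

0.760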